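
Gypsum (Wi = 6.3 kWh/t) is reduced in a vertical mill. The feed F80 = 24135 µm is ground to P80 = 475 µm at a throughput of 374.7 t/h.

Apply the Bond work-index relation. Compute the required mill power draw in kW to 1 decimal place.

W = 10 Wi (P80^-0.5 − F80^-0.5)
W = 10·6.3·(1/√475 − 1/√24135) = 10·6.3·(0.039446) = 2.4851 kWh/t
Power = W × throughput = 2.4851 kWh/t × 374.7 t/h = 931.2 kW

P = 931.2 kW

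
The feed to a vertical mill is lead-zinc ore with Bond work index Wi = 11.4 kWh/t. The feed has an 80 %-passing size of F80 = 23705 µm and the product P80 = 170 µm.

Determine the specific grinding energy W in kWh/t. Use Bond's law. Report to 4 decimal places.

W_Bond = 10·Wi·(1/√P₈₀ − 1/√F₈₀)
1/√170 = 0.076696;  1/√23705 = 0.006495
W = 10·11.4·(0.076696 − 0.006495) = 8.0030 kWh/t

W = 8.0030 kWh/t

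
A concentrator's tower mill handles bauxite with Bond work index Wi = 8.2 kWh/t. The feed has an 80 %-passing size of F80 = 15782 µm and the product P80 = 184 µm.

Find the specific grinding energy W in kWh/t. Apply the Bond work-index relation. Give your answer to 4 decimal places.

W = 10·Wi·(P80^(-½) − F80^(-½))
1/√184 = 0.073721;  1/√15782 = 0.007960
W = 10·8.2·(0.073721 − 0.007960) = 5.3924 kWh/t

W = 5.3924 kWh/t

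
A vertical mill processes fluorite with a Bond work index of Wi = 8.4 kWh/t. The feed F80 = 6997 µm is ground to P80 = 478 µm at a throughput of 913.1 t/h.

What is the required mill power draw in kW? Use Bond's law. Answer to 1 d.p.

W = 10·Wi·(P80^(-½) − F80^(-½))
W = 10·8.4·(1/√478 − 1/√6997) = 10·8.4·(0.033784) = 2.8379 kWh/t
P_mill = W·ṁ = 2.8379·913.1 = 2591.3 kW

P = 2591.3 kW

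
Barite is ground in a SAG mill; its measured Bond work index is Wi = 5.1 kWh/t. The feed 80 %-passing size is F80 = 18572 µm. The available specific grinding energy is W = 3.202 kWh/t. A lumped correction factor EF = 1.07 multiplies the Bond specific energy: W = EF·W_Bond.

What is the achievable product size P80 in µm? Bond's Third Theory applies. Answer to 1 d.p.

W = 10 Wi (P80^-0.5 − F80^-0.5)
W_Bond = W / EF = 3.202 / 1.07 = 2.9925 kWh/t
P80^(−½) = W_Bond/(10 Wi) + F80^(−½)
  = 2.9925/(10·5.1) + 1/√18572 = 0.058677 + 0.007338 = 0.066015
P80 = (1/0.066015)² = 15.1481² = 229.47 µm

P80 = 229.5 µm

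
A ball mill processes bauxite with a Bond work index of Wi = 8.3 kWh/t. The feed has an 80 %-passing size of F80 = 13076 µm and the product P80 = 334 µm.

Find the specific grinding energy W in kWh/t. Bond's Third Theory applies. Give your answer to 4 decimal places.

W_Bond = 10·Wi·(1/√P₈₀ − 1/√F₈₀)
1/√334 = 0.054718;  1/√13076 = 0.008745
W = 10·8.3·(0.054718 − 0.008745) = 3.8157 kWh/t

W = 3.8157 kWh/t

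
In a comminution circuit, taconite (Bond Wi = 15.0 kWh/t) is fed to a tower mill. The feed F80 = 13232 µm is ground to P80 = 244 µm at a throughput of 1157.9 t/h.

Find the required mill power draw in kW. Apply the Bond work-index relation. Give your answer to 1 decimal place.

P = 9609.1 kW

W_Bond = 10·Wi·(1/√P₈₀ − 1/√F₈₀)
W = 10·15.0·(1/√244 − 1/√13232) = 10·15.0·(0.055325) = 8.2988 kWh/t
P_mill = W·ṁ = 8.2988·1157.9 = 9609.1 kW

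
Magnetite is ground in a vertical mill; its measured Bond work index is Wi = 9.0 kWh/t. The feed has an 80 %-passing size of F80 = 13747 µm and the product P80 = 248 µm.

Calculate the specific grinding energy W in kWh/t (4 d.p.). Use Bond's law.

W = 4.9474 kWh/t

W = 10 Wi (1/√P80 − 1/√F80)  [Bond]
1/√248 = 0.063500;  1/√13747 = 0.008529
W = 10·9.0·(0.063500 − 0.008529) = 4.9474 kWh/t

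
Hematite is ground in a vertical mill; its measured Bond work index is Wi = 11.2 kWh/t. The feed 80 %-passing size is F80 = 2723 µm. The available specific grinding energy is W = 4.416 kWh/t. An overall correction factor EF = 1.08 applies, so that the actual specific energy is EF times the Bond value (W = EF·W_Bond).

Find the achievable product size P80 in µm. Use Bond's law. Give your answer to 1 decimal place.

W = 10 Wi / √P80 − 10 Wi / √F80
W_Bond = W / EF = 4.416 / 1.08 = 4.0889 kWh/t
⇒ 1/√P80 = W_Bond/(10 Wi) + 1/√F80
  = 4.0889/(10·11.2) + 1/√2723 = 0.036508 + 0.019164 = 0.055671
P80 = (1/0.055671)² = 17.9625² = 322.65 µm

P80 = 322.7 µm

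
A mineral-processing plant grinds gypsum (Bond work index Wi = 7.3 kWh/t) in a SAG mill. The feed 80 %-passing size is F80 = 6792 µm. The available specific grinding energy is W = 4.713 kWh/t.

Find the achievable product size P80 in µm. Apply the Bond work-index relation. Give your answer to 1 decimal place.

P80 = 170.0 µm

W = 10 Wi / √P80 − 10 Wi / √F80
1/√P80 = 1/√F80 + W/(10·Wi)
  = 4.7130/(10·7.3) + 1/√6792 = 0.064562 + 0.012134 = 0.076696
P80 = (1/0.076696)² = 13.0386² = 170.00 µm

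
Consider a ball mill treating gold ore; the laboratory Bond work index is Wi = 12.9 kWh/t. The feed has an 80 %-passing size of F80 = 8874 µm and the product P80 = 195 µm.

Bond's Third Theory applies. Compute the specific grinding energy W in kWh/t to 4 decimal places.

W = 10 Wi (P80^-0.5 − F80^-0.5)
1/√195 = 0.071611;  1/√8874 = 0.010615
W = 10·12.9·(0.071611 − 0.010615) = 7.8685 kWh/t

W = 7.8685 kWh/t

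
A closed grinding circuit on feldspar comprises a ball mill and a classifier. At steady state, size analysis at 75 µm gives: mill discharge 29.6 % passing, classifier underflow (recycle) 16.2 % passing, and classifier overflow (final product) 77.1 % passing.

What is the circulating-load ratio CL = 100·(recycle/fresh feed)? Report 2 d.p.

Classifier node, passing 75 µm:
Fd + Rd = Ru + Fo ⇒ R/F = (o−d)/(d−u)
r = (77.1 − 29.6)/(29.6 − 16.2) = 47.5/13.4 = 3.5448
CL = 100·r = 354.48 %

CL = 354.48 %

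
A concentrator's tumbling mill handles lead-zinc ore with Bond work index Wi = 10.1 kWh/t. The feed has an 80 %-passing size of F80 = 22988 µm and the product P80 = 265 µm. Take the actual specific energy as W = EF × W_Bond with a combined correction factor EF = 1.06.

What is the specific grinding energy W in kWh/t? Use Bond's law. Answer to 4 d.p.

W = 10·Wi·[P80^(−½) − F80^(−½)]
1/√265 = 0.061430;  1/√22988 = 0.006596
W = 10·10.1·(0.061430 − 0.006596) = 5.5382 kWh/t
Apply correction: 5.5382 × 1.06 = 5.8705 kWh/t

W = 5.8705 kWh/t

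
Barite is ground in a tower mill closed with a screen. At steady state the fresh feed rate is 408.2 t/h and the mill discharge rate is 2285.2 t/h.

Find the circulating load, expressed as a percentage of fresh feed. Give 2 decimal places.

CL = 459.82 %

Mill node: discharge = fresh + recycle.
R = M − F = 2285.2 − 408.2 = 1877.0 t/h
CL = 100·R/F = 100·1877.0/408.2 = 459.82 %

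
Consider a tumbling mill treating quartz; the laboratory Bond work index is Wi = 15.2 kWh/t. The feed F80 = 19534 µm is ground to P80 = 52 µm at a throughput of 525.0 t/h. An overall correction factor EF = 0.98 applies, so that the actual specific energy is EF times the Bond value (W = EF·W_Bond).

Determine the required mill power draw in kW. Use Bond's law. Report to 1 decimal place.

P = 10285.4 kW

W = 10 Wi / √P80 − 10 Wi / √F80
W = 10·15.2·(1/√52 − 1/√19534) = 10·15.2·(0.131520) = 19.9911 kWh/t
W_actual = 0.98 × 19.9911 = 19.5912 kWh/t
Mill draw = 19.5912 × 525.0 = 10285.4 kW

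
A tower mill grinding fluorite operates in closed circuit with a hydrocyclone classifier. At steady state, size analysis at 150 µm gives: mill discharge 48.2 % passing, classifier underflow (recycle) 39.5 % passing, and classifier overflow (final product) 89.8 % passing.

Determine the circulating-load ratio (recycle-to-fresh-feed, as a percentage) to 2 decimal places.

Two-product formula at 150 µm:
(1+r)d = ru + o → r = (o−d)/(d−u)
r = (89.8 − 48.2)/(48.2 − 39.5) = 41.6/8.7 = 4.7816
CL = 100·r = 478.16 %

CL = 478.16 %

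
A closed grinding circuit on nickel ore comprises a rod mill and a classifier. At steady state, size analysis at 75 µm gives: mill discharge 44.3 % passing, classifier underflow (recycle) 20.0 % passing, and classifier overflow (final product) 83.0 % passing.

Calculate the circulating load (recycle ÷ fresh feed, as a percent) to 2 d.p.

CL = 159.26 %

Two-product formula at 75 µm:
r = (o − d)/(d − u)
r = (83.0 − 44.3)/(44.3 − 20.0) = 38.7/24.3 = 1.5926
CL = 100·r = 159.26 %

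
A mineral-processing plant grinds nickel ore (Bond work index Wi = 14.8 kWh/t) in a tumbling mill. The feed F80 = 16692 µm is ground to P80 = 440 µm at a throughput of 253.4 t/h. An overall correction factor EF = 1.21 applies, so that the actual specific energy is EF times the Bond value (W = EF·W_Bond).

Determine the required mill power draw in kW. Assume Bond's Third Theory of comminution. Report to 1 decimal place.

W = 10 Wi (P80^-0.5 − F80^-0.5)
W = 10·14.8·(1/√440 − 1/√16692) = 10·14.8·(0.039933) = 5.9101 kWh/t
Apply correction: 5.9101 × 1.21 = 7.1512 kWh/t
Mill draw = 7.1512 × 253.4 = 1812.1 kW

P = 1812.1 kW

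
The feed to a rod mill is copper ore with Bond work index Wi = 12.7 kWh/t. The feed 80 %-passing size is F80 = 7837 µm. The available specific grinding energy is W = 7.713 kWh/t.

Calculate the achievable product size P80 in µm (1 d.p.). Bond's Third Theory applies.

W_Bond = 10·Wi·(1/√P₈₀ − 1/√F₈₀)
P80^-0.5 = F80^-0.5 + W/(10 Wi)
  = 7.7130/(10·12.7) + 1/√7837 = 0.060732 + 0.011296 = 0.072028
P80 = (1/0.072028)² = 13.8834² = 192.75 µm

P80 = 192.7 µm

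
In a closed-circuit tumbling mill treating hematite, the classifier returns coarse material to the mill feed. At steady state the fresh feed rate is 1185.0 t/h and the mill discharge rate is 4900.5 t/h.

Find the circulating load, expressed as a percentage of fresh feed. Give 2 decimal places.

Mill node: discharge = fresh + recycle.
R = M − F = 4900.5 − 1185.0 = 3715.5 t/h
CL = 100·R/F = 100·3715.5/1185.0 = 313.54 %

CL = 313.54 %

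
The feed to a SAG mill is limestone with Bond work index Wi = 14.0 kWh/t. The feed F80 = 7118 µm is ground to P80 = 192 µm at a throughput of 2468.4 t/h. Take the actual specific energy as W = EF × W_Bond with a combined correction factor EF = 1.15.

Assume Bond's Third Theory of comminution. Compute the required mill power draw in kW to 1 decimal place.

W = 10 Wi / √P80 − 10 Wi / √F80
W = 10·14.0·(1/√192 − 1/√7118) = 10·14.0·(0.060316) = 8.4442 kWh/t
Apply correction: 8.4442 × 1.15 = 9.7109 kWh/t
Power = W × throughput = 9.7109 kWh/t × 2468.4 t/h = 23970.3 kW

P = 23970.3 kW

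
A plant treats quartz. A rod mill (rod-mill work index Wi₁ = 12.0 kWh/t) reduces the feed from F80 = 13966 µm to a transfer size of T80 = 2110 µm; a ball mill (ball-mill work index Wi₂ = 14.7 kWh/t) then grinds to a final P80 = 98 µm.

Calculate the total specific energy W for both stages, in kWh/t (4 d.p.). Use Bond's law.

W = 13.2460 kWh/t

W = 10 Wi (1/√P80 − 1/√F80)  [Bond]
Stage 1 (13966→2110 µm, Wi₁=12.0): W₁ = 10·12.0·(0.021770 − 0.008462) = 1.5970 kWh/t
Stage 2 (2110→98 µm, Wi₂=14.7): W₂ = 10·14.7·(0.101015 − 0.021770) = 11.6490 kWh/t
W = W₁ + W₂ = 1.5970 + 11.6490 = 13.2460 kWh/t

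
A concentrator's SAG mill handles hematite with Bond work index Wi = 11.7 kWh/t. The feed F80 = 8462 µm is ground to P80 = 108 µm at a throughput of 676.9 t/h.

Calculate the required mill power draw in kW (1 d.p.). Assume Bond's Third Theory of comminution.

P = 6759.8 kW

W_Bond = 10·Wi·(1/√P₈₀ − 1/√F₈₀)
W = 10·11.7·(1/√108 − 1/√8462) = 10·11.7·(0.085354) = 9.9864 kWh/t
P = W·T = 9.9864·676.9 = 6759.8 kW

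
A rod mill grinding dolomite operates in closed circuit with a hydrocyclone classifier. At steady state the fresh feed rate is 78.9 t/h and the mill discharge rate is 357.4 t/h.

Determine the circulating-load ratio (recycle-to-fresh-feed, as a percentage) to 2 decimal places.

M = F + R at steady state, so:
R = M − F = 357.4 − 78.9 = 278.5 t/h
CL = 100·R/F = 100·278.5/78.9 = 352.98 %

CL = 352.98 %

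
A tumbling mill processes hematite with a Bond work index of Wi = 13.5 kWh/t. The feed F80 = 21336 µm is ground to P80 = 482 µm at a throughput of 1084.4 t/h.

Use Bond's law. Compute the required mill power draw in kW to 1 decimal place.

W = 10·Wi·(P80^(-½) − F80^(-½))
W = 10·13.5·(1/√482 − 1/√21336) = 10·13.5·(0.038703) = 5.2249 kWh/t
P_mill = W·ṁ = 5.2249·1084.4 = 5665.8 kW

P = 5665.8 kW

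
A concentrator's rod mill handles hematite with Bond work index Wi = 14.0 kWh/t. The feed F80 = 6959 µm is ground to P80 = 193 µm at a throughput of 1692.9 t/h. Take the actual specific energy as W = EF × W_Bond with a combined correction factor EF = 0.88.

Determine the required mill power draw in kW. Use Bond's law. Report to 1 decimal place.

P = 12512.7 kW

W = 10 Wi (P80^-0.5 − F80^-0.5)
W = 10·14.0·(1/√193 − 1/√6959) = 10·14.0·(0.059994) = 8.3992 kWh/t
With EF = 0.88: W = 8.3992·0.88 = 7.3913 kWh/t
P = W·T = 7.3913·1692.9 = 12512.7 kW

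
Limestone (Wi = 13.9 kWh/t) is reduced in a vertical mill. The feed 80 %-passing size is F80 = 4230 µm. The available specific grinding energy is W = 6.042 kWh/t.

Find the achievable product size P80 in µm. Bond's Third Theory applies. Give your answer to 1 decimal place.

P80 = 288.8 µm

W = 10 Wi / √P80 − 10 Wi / √F80
1/√P80 = 1/√F80 + W/(10·Wi)
  = 6.0420/(10·13.9) + 1/√4230 = 0.043468 + 0.015376 = 0.058843
P80 = (1/0.058843)² = 16.9943² = 288.81 µm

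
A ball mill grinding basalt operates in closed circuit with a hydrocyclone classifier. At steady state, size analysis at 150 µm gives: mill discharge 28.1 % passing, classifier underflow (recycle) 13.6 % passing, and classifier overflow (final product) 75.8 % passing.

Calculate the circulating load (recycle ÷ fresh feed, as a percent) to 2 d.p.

CL = 328.97 %

Mass balance on the −150 µm fraction:
(1+r)d = ru + o → r = (o−d)/(d−u)
r = (75.8 − 28.1)/(28.1 − 13.6) = 47.7/14.5 = 3.2897
CL = 100·r = 328.97 %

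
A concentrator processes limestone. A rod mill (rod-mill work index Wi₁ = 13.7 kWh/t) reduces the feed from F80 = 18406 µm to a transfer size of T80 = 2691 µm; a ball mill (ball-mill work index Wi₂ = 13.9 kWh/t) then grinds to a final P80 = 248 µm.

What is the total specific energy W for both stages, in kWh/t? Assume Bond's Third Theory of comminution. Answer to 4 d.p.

W = 7.7781 kWh/t

W_Bond = 10·Wi·(1/√P₈₀ − 1/√F₈₀)
Stage 1 (18406→2691 µm, Wi₁=13.7): W₁ = 10·13.7·(0.019277 − 0.007371) = 1.6312 kWh/t
Stage 2 (2691→248 µm, Wi₂=13.9): W₂ = 10·13.9·(0.063500 − 0.019277) = 6.1470 kWh/t
W = W₁ + W₂ = 1.6312 + 6.1470 = 7.7781 kWh/t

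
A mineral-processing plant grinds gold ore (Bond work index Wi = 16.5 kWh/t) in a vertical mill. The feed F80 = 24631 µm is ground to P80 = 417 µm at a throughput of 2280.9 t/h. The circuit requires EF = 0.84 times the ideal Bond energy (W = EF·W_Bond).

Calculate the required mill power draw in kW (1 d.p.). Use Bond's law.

P = 13466.8 kW

W_Bond = 10·Wi·(1/√P₈₀ − 1/√F₈₀)
W = 10·16.5·(1/√417 − 1/√24631) = 10·16.5·(0.042598) = 7.0287 kWh/t
Apply correction: 7.0287 × 0.84 = 5.9041 kWh/t
Mill draw = 5.9041 × 2280.9 = 13466.8 kW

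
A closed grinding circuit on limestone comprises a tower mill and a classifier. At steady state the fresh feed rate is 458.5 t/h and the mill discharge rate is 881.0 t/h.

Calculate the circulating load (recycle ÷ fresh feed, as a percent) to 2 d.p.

Discharge = new feed + return, hence
R = M − F = 881.0 − 458.5 = 422.5 t/h
CL = 100·R/F = 100·422.5/458.5 = 92.15 %

CL = 92.15 %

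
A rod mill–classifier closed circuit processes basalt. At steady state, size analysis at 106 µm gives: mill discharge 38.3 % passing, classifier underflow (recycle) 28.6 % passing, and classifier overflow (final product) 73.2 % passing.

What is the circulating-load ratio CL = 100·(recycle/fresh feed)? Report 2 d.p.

Balance %-passing 106 µm (r = R/F):
(1+r)d = ru + o → r = (o−d)/(d−u)
r = (73.2 − 38.3)/(38.3 − 28.6) = 34.9/9.7 = 3.5979
CL = 100·r = 359.79 %

CL = 359.79 %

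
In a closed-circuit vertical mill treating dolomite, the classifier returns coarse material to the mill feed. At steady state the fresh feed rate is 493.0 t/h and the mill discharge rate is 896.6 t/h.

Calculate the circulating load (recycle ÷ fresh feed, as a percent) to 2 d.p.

CL = 81.87 %

Discharge = new feed + return, hence
R = M − F = 896.6 − 493.0 = 403.6 t/h
CL = 100·R/F = 100·403.6/493.0 = 81.87 %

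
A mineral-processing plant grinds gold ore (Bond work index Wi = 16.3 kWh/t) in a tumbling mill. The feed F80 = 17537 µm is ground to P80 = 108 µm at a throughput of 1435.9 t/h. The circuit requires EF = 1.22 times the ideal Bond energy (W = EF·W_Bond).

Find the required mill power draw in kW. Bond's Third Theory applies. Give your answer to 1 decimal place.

W = 10·Wi·[P80^(−½) − F80^(−½)]
W = 10·16.3·(1/√108 − 1/√17537) = 10·16.3·(0.088674) = 14.4538 kWh/t
Corrected W = EF·W_Bond = 1.22·14.4538 = 17.6337 kWh/t
Power = W × throughput = 17.6337 kWh/t × 1435.9 t/h = 25320.2 kW

P = 25320.2 kW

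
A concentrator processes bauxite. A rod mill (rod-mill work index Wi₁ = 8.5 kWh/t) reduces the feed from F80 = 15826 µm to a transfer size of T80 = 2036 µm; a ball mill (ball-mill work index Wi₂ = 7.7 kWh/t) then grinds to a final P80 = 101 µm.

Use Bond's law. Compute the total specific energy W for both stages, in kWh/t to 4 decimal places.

Bond: W = 10·Wi·(1/√P80 − 1/√F80)
Stage 1 (15826→2036 µm, Wi₁=8.5): W₁ = 10·8.5·(0.022162 − 0.007949) = 1.2081 kWh/t
Stage 2 (2036→101 µm, Wi₂=7.7): W₂ = 10·7.7·(0.099504 − 0.022162) = 5.9553 kWh/t
W = W₁ + W₂ = 1.2081 + 5.9553 = 7.1634 kWh/t

W = 7.1634 kWh/t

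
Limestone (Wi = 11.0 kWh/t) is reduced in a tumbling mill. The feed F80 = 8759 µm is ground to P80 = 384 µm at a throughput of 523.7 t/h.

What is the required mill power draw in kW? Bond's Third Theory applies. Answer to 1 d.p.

W = 10 Wi / √P80 − 10 Wi / √F80
W = 10·11.0·(1/√384 − 1/√8759) = 10·11.0·(0.040346) = 4.4381 kWh/t
P_mill = W·ṁ = 4.4381·523.7 = 2324.2 kW

P = 2324.2 kW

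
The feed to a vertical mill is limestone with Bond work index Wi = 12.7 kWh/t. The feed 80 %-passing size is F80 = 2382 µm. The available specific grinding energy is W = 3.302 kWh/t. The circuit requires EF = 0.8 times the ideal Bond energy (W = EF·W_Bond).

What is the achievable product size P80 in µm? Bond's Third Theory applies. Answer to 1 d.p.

P80 = 356.1 µm

W = 10 Wi / √P80 − 10 Wi / √F80
W_Bond = W / EF = 3.302 / 0.8 = 4.1275 kWh/t
1/√P80 = 1/√F80 + W_Bond/(10·Wi)
  = 4.1275/(10·12.7) + 1/√2382 = 0.032500 + 0.020489 = 0.052989
P80 = (1/0.052989)² = 18.8717² = 356.14 µm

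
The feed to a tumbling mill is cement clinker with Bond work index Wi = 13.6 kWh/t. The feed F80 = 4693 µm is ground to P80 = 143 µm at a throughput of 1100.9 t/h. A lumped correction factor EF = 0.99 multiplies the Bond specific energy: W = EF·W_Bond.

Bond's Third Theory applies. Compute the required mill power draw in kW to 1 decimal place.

W = 10 Wi (P80^-0.5 − F80^-0.5)
W = 10·13.6·(1/√143 − 1/√4693) = 10·13.6·(0.069027) = 9.3876 kWh/t
Corrected W = EF·W_Bond = 0.99·9.3876 = 9.2938 kWh/t
Power = W × throughput = 9.2938 kWh/t × 1100.9 t/h = 10231.5 kW

P = 10231.5 kW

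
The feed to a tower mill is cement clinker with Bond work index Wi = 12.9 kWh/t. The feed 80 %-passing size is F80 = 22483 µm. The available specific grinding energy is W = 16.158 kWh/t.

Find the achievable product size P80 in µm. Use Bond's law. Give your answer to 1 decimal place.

P80 = 57.5 µm

W = 10 Wi / √P80 − 10 Wi / √F80
P80^(−½) = W/(10 Wi) + F80^(−½)
  = 16.1580/(10·12.9) + 1/√22483 = 0.125256 + 0.006669 = 0.131925
P80 = (1/0.131925)² = 7.5801² = 57.46 µm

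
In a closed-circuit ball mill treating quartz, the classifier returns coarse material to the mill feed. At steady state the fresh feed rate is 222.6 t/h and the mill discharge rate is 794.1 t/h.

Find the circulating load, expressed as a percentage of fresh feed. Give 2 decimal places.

CL = 256.74 %

M = F + R at steady state, so:
R = M − F = 794.1 − 222.6 = 571.5 t/h
CL = 100·R/F = 100·571.5/222.6 = 256.74 %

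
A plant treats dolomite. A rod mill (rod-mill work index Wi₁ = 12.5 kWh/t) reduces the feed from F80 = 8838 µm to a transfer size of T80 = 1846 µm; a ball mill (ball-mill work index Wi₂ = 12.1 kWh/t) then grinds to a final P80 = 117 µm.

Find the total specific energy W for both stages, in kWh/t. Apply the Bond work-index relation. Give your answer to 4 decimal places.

W = 9.9499 kWh/t

W_Bond = 10·Wi·(1/√P₈₀ − 1/√F₈₀)
Stage 1 (8838→1846 µm, Wi₁=12.5): W₁ = 10·12.5·(0.023275 − 0.010637) = 1.5797 kWh/t
Stage 2 (1846→117 µm, Wi₂=12.1): W₂ = 10·12.1·(0.092450 − 0.023275) = 8.3702 kWh/t
W = W₁ + W₂ = 1.5797 + 8.3702 = 9.9499 kWh/t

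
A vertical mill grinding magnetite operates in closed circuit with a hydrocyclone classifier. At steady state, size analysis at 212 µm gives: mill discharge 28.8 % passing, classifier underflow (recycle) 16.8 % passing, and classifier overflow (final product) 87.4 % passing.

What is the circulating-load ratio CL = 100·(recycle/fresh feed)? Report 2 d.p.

Mass balance on the −212 µm fraction:
(1+r)·d = r·u + o ⇒ r = (o−d)/(d−u)
r = (87.4 − 28.8)/(28.8 − 16.8) = 58.6/12.0 = 4.8833
CL = 100·r = 488.33 %

CL = 488.33 %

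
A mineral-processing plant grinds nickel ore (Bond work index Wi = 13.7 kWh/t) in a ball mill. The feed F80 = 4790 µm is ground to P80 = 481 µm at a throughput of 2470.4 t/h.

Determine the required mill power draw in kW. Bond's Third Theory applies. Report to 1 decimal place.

P = 10541.6 kW

W = 10 Wi (1/√P80 − 1/√F80)  [Bond]
W = 10·13.7·(1/√481 − 1/√4790) = 10·13.7·(0.031147) = 4.2672 kWh/t
Mill draw = 4.2672 × 2470.4 = 10541.6 kW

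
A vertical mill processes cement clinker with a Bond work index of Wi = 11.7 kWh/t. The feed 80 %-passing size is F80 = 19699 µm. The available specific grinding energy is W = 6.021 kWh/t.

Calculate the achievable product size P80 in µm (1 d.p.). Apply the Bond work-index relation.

W = 10 Wi (P80^-0.5 − F80^-0.5)
P80^(−½) = W/(10 Wi) + F80^(−½)
  = 6.0210/(10·11.7) + 1/√19699 = 0.051462 + 0.007125 = 0.058586
P80 = (1/0.058586)² = 17.0688² = 291.34 µm

P80 = 291.3 µm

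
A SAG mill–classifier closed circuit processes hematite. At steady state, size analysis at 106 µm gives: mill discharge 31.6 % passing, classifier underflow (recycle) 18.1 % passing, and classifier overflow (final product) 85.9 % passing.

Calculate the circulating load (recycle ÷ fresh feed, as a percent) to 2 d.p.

CL = 402.22 %

Balance %-passing 106 µm (r = R/F):
(1+r)·d = r·u + o ⇒ r = (o−d)/(d−u)
r = (85.9 − 31.6)/(31.6 − 18.1) = 54.3/13.5 = 4.0222
CL = 100·r = 402.22 %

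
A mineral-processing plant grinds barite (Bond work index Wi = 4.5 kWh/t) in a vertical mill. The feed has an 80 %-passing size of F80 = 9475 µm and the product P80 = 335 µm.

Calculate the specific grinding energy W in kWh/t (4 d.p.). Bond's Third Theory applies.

W = 1.9963 kWh/t

W = 10 Wi / √P80 − 10 Wi / √F80
1/√335 = 0.054636;  1/√9475 = 0.010273
W = 10·4.5·(0.054636 − 0.010273) = 1.9963 kWh/t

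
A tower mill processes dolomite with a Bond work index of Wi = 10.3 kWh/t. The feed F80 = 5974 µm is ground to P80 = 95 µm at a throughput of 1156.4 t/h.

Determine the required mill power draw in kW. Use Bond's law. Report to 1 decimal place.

W = 10·Wi·[P80^(−½) − F80^(−½)]
W = 10·10.3·(1/√95 − 1/√5974) = 10·10.3·(0.089660) = 9.2350 kWh/t
Power = W × throughput = 9.2350 kWh/t × 1156.4 t/h = 10679.3 kW

P = 10679.3 kW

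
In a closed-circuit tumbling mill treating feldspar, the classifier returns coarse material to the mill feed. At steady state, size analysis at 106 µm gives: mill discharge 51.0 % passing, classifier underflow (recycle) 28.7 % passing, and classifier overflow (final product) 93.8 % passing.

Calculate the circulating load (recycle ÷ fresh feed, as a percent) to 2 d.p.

Let r = R/F. Size balance at 106 µm:
d + r·d = r·u + o → r(d−u) = o−d
r = (93.8 − 51.0)/(51.0 − 28.7) = 42.8/22.3 = 1.9193
CL = 100·r = 191.93 %

CL = 191.93 %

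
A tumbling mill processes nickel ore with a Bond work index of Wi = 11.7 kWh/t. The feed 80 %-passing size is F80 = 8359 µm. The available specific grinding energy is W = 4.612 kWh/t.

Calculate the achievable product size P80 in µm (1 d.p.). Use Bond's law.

Bond:  W = 10 Wi (1/√P − 1/√F)
P80^-0.5 = F80^-0.5 + W/(10 Wi)
  = 4.6120/(10·11.7) + 1/√8359 = 0.039419 + 0.010938 = 0.050356
P80 = (1/0.050356)² = 19.8584² = 394.36 µm

P80 = 394.4 µm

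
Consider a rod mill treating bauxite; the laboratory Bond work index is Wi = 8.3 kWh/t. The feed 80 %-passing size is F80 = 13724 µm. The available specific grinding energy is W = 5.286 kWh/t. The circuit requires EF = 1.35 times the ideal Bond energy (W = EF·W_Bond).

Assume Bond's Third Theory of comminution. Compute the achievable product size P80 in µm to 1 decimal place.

W = 10 Wi (1/√P80 − 1/√F80)  [Bond]
W_Bond = W / EF = 5.286 / 1.35 = 3.9156 kWh/t
⇒ 1/√P80 = W_Bond/(10·Wi) + 1/√F80
  = 3.9156/(10·8.3) + 1/√13724 = 0.047175 + 0.008536 = 0.055711
P80 = (1/0.055711)² = 17.9496² = 322.19 µm

P80 = 322.2 µm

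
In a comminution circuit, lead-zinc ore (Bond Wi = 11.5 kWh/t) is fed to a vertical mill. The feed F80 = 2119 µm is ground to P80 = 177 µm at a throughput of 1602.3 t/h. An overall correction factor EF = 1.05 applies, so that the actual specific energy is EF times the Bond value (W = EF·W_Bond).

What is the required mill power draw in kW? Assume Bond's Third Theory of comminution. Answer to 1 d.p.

W_Bond = 10·Wi·(1/√P₈₀ − 1/√F₈₀)
W = 10·11.5·(1/√177 − 1/√2119) = 10·11.5·(0.053441) = 6.1457 kWh/t
Apply correction: 6.1457 × 1.05 = 6.4530 kWh/t
Mill draw = 6.4530 × 1602.3 = 10339.6 kW

P = 10339.6 kW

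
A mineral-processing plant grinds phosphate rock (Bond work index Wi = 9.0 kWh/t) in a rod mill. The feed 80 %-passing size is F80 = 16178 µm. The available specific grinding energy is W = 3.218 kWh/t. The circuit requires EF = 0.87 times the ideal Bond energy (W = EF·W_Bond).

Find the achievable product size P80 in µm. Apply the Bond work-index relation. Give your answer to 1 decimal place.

P80 = 417.2 µm

Bond:  W = 10 Wi (1/√P − 1/√F)
W_Bond = W / EF = 3.218 / 0.87 = 3.6989 kWh/t
1/√P80 = 1/√F80 + W_Bond/(10·Wi)
  = 3.6989/(10·9.0) + 1/√16178 = 0.041098 + 0.007862 = 0.048960
P80 = (1/0.048960)² = 20.4247² = 417.17 µm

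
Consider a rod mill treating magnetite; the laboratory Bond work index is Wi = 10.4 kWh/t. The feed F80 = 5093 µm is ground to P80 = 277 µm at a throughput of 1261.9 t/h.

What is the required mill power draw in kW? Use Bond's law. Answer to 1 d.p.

P = 6046.3 kW

W = 10 Wi (P80^-0.5 − F80^-0.5)
W = 10·10.4·(1/√277 − 1/√5093) = 10·10.4·(0.046072) = 4.7915 kWh/t
P_mill = W·ṁ = 4.7915·1261.9 = 6046.3 kW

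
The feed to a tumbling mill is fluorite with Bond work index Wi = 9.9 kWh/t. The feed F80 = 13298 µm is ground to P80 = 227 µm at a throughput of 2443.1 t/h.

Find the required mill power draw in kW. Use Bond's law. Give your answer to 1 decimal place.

Bond:  W = 10 Wi (1/√P − 1/√F)
W = 10·9.9·(1/√227 − 1/√13298) = 10·9.9·(0.057701) = 5.7124 kWh/t
Power = W × throughput = 5.7124 kWh/t × 2443.1 t/h = 13955.9 kW

P = 13955.9 kW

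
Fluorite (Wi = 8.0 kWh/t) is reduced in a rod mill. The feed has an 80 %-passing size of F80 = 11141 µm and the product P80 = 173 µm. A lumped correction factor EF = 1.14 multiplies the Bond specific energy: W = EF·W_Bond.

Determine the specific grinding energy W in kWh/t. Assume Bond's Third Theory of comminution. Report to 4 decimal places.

W_Bond = 10·Wi·(1/√P₈₀ − 1/√F₈₀)
1/√173 = 0.076029;  1/√11141 = 0.009474
W = 10·8.0·(0.076029 − 0.009474) = 5.3244 kWh/t
W_actual = 1.14 × 5.3244 = 6.0698 kWh/t

W = 6.0698 kWh/t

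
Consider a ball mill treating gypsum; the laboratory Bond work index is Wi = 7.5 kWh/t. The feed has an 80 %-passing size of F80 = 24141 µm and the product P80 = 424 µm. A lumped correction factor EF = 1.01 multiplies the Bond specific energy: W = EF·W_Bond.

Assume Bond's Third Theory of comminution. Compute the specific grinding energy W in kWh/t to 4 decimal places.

W_Bond = 10·Wi·(1/√P₈₀ − 1/√F₈₀)
1/√424 = 0.048564;  1/√24141 = 0.006436
W = 10·7.5·(0.048564 − 0.006436) = 3.1596 kWh/t
Apply correction: 3.1596 × 1.01 = 3.1912 kWh/t

W = 3.1912 kWh/t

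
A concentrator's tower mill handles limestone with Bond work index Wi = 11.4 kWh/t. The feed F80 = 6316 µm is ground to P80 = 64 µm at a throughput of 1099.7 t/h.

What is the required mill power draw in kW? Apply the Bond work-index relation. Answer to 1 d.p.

W_Bond = 10·Wi·(1/√P₈₀ − 1/√F₈₀)
W = 10·11.4·(1/√64 − 1/√6316) = 10·11.4·(0.112417) = 12.8156 kWh/t
Mill draw = 12.8156 × 1099.7 = 14093.3 kW

P = 14093.3 kW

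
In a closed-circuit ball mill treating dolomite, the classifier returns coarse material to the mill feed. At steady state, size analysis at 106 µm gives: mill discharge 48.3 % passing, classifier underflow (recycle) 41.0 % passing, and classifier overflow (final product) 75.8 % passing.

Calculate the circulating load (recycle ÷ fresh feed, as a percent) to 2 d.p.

Balance %-passing 106 µm (r = R/F):
(1+r)·d = r·u + o ⇒ r = (o−d)/(d−u)
r = (75.8 − 48.3)/(48.3 − 41.0) = 27.5/7.3 = 3.7671
CL = 100·r = 376.71 %

CL = 376.71 %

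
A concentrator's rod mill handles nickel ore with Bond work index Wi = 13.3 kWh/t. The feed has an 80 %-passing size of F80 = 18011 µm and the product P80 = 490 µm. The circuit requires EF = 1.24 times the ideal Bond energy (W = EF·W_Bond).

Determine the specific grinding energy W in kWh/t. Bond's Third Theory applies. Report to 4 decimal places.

W_Bond = 10·Wi·(1/√P₈₀ − 1/√F₈₀)
1/√490 = 0.045175;  1/√18011 = 0.007451
W = 10·13.3·(0.045175 − 0.007451) = 5.0173 kWh/t
Corrected W = EF·W_Bond = 1.24·5.0173 = 6.2215 kWh/t

W = 6.2215 kWh/t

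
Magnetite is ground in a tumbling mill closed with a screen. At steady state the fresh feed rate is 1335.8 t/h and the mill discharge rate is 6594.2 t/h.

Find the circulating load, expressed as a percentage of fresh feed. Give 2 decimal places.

CL = 393.65 %

Mill node: discharge = fresh + recycle.
R = M − F = 6594.2 − 1335.8 = 5258.4 t/h
CL = 100·R/F = 100·5258.4/1335.8 = 393.65 %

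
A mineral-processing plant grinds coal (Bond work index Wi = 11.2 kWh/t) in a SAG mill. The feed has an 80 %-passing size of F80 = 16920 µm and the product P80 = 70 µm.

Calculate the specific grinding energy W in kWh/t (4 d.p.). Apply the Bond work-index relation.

W = 12.5255 kWh/t

W = 10·Wi·(P80^(-½) − F80^(-½))
1/√70 = 0.119523;  1/√16920 = 0.007688
W = 10·11.2·(0.119523 − 0.007688) = 12.5255 kWh/t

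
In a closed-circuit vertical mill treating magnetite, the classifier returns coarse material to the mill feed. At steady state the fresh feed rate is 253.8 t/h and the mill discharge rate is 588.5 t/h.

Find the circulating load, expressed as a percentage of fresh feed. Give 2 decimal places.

Steady state: M = F + R.
R = M − F = 588.5 − 253.8 = 334.7 t/h
CL = 100·R/F = 100·334.7/253.8 = 131.88 %

CL = 131.88 %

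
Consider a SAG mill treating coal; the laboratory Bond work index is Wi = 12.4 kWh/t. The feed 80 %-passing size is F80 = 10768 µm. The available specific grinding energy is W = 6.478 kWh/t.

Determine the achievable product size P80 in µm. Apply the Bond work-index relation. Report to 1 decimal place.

P80 = 261.2 µm

W = 10·Wi·[P80^(−½) − F80^(−½)]
P80^-0.5 = F80^-0.5 + W/(10 Wi)
  = 6.4780/(10·12.4) + 1/√10768 = 0.052242 + 0.009637 = 0.061879
P80 = (1/0.061879)² = 16.1606² = 261.17 µm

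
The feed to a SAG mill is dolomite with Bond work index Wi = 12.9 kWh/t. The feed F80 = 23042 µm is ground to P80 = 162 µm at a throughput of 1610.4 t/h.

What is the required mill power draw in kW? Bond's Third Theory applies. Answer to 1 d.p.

P = 14953.2 kW

W = 10 Wi / √P80 − 10 Wi / √F80
W = 10·12.9·(1/√162 − 1/√23042) = 10·12.9·(0.071980) = 9.2854 kWh/t
P = W·T = 9.2854·1610.4 = 14953.2 kW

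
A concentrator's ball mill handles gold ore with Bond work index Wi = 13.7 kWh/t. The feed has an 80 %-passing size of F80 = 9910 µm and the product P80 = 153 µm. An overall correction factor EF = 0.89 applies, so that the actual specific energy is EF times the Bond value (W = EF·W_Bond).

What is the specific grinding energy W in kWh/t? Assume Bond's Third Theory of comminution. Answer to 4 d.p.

W = 8.6326 kWh/t

W_Bond = 10·Wi·(1/√P₈₀ − 1/√F₈₀)
1/√153 = 0.080845;  1/√9910 = 0.010045
W = 10·13.7·(0.080845 − 0.010045) = 9.6996 kWh/t
Apply correction: 9.6996 × 0.89 = 8.6326 kWh/t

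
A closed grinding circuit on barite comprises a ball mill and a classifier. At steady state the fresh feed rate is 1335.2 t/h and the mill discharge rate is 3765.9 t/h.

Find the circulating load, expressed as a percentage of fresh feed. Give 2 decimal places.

Discharge = new feed + return, hence
R = M − F = 3765.9 − 1335.2 = 2430.7 t/h
CL = 100·R/F = 100·2430.7/1335.2 = 182.05 %

CL = 182.05 %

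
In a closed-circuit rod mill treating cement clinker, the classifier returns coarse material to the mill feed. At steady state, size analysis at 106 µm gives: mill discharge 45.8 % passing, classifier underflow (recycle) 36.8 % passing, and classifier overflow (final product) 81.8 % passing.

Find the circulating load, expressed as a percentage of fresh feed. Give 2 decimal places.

Two-product formula at 106 µm:
Fd + Rd = Ru + Fo ⇒ R/F = (o−d)/(d−u)
r = (81.8 − 45.8)/(45.8 − 36.8) = 36.0/9.0 = 4.0000
CL = 100·r = 400.00 %

CL = 400.00 %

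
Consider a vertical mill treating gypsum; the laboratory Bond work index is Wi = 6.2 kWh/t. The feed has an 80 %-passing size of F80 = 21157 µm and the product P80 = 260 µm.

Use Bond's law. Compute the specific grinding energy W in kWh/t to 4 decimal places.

W = 3.4188 kWh/t

W = 10 Wi (1/√P80 − 1/√F80)  [Bond]
1/√260 = 0.062017;  1/√21157 = 0.006875
W = 10·6.2·(0.062017 − 0.006875) = 3.4188 kWh/t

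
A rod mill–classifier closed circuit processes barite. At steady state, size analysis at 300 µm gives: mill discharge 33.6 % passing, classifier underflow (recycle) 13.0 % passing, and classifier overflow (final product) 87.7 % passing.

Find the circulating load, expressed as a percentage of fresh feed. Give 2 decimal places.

Let r = R/F. Size balance at 300 µm:
r = (o − d)/(d − u)
r = (87.7 − 33.6)/(33.6 − 13.0) = 54.1/20.6 = 2.6262
CL = 100·r = 262.62 %

CL = 262.62 %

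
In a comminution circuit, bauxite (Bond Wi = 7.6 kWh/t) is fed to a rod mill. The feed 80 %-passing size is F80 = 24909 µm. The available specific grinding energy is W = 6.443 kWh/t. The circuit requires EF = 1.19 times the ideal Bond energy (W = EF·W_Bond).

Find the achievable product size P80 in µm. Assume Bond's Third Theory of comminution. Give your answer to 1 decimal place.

W = 10 Wi (P80^-0.5 − F80^-0.5)
W_Bond = W / EF = 6.443 / 1.19 = 5.4143 kWh/t
1/√P80 = 1/√F80 + W_Bond/(10·Wi)
  = 5.4143/(10·7.6) + 1/√24909 = 0.071241 + 0.006336 = 0.077577
P80 = (1/0.077577)² = 12.8905² = 166.16 µm

P80 = 166.2 µm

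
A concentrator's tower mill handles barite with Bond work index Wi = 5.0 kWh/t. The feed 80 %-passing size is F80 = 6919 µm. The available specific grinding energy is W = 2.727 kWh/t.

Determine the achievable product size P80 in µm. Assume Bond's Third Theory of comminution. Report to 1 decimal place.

P80 = 225.7 µm

W = 10·Wi·(P80^(-½) − F80^(-½))
⇒ 1/√P80 = W/(10·Wi) + 1/√F80
  = 2.7270/(10·5.0) + 1/√6919 = 0.054540 + 0.012022 = 0.066562
P80 = (1/0.066562)² = 15.0236² = 225.71 µm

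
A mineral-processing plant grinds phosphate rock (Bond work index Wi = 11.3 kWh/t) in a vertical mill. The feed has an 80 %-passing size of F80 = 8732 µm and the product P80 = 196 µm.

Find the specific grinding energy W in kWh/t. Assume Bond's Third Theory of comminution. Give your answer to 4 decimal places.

W = 10 Wi (1/√P80 − 1/√F80)  [Bond]
1/√196 = 0.071429;  1/√8732 = 0.010701
W = 10·11.3·(0.071429 − 0.010701) = 6.8622 kWh/t

W = 6.8622 kWh/t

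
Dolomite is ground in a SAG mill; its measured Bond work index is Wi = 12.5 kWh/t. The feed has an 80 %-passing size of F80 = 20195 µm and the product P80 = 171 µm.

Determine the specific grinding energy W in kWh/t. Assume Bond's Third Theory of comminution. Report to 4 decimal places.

W = 8.6794 kWh/t

W = 10·Wi·[P80^(−½) − F80^(−½)]
1/√171 = 0.076472;  1/√20195 = 0.007037
W = 10·12.5·(0.076472 − 0.007037) = 8.6794 kWh/t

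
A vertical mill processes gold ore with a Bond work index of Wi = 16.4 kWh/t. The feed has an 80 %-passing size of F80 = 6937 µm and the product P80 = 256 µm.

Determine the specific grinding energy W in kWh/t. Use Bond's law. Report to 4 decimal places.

W = 10 Wi (P80^-0.5 − F80^-0.5)
1/√256 = 0.062500;  1/√6937 = 0.012006
W = 10·16.4·(0.062500 − 0.012006) = 8.2809 kWh/t

W = 8.2809 kWh/t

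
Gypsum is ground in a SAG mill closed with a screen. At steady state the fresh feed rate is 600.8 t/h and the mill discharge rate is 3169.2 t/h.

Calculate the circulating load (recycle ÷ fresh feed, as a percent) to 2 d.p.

CL = 427.50 %

Mill node: discharge = fresh + recycle.
R = M − F = 3169.2 − 600.8 = 2568.4 t/h
CL = 100·R/F = 100·2568.4/600.8 = 427.50 %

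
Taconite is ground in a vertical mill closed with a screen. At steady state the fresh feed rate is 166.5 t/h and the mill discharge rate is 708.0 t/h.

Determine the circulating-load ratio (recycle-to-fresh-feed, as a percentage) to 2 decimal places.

Steady state: M = F + R.
R = M − F = 708.0 − 166.5 = 541.5 t/h
CL = 100·R/F = 100·541.5/166.5 = 325.23 %

CL = 325.23 %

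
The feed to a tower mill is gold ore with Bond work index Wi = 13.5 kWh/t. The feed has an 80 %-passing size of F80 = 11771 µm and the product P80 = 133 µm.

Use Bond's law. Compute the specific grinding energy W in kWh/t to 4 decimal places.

W = 10.4617 kWh/t

Bond:  W = 10 Wi (1/√P − 1/√F)
1/√133 = 0.086711;  1/√11771 = 0.009217
W = 10·13.5·(0.086711 − 0.009217) = 10.4617 kWh/t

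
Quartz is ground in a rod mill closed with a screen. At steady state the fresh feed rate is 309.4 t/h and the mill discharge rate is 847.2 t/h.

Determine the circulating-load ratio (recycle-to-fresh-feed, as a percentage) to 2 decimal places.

Discharge = new feed + return, hence
R = M − F = 847.2 − 309.4 = 537.8 t/h
CL = 100·R/F = 100·537.8/309.4 = 173.82 %

CL = 173.82 %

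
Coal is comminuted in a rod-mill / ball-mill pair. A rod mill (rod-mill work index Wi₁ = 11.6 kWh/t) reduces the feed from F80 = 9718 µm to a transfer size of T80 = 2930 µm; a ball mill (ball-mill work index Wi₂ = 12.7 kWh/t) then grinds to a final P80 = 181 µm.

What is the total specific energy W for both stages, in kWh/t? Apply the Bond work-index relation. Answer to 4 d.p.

W = 10 Wi (P80^-0.5 − F80^-0.5)
Stage 1 (9718→2930 µm, Wi₁=11.6): W₁ = 10·11.6·(0.018474 − 0.010144) = 0.9663 kWh/t
Stage 2 (2930→181 µm, Wi₂=12.7): W₂ = 10·12.7·(0.074329 − 0.018474) = 7.0936 kWh/t
W = W₁ + W₂ = 0.9663 + 7.0936 = 8.0599 kWh/t

W = 8.0599 kWh/t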